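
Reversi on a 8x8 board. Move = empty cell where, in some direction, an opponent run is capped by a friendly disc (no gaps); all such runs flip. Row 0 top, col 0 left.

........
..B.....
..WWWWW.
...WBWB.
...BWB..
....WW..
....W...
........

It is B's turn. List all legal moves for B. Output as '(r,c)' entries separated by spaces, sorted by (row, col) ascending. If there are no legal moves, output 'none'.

(1,1): no bracket -> illegal
(1,3): flips 2 -> legal
(1,4): flips 2 -> legal
(1,5): flips 2 -> legal
(1,6): flips 2 -> legal
(1,7): no bracket -> illegal
(2,1): no bracket -> illegal
(2,7): no bracket -> illegal
(3,1): no bracket -> illegal
(3,2): flips 2 -> legal
(3,7): no bracket -> illegal
(4,2): no bracket -> illegal
(4,6): no bracket -> illegal
(5,3): no bracket -> illegal
(5,6): no bracket -> illegal
(6,3): flips 1 -> legal
(6,5): flips 2 -> legal
(6,6): no bracket -> illegal
(7,3): no bracket -> illegal
(7,4): flips 3 -> legal
(7,5): no bracket -> illegal

Answer: (1,3) (1,4) (1,5) (1,6) (3,2) (6,3) (6,5) (7,4)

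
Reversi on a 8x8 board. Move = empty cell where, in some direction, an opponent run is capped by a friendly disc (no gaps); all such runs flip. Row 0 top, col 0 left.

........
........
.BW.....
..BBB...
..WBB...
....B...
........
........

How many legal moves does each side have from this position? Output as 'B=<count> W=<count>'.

-- B to move --
(1,1): flips 1 -> legal
(1,2): flips 1 -> legal
(1,3): no bracket -> illegal
(2,3): flips 1 -> legal
(3,1): no bracket -> illegal
(4,1): flips 1 -> legal
(5,1): flips 1 -> legal
(5,2): flips 1 -> legal
(5,3): no bracket -> illegal
B mobility = 6
-- W to move --
(1,0): no bracket -> illegal
(1,1): no bracket -> illegal
(1,2): no bracket -> illegal
(2,0): flips 1 -> legal
(2,3): no bracket -> illegal
(2,4): flips 1 -> legal
(2,5): no bracket -> illegal
(3,0): no bracket -> illegal
(3,1): no bracket -> illegal
(3,5): no bracket -> illegal
(4,1): no bracket -> illegal
(4,5): flips 2 -> legal
(5,2): no bracket -> illegal
(5,3): no bracket -> illegal
(5,5): flips 2 -> legal
(6,3): no bracket -> illegal
(6,4): no bracket -> illegal
(6,5): no bracket -> illegal
W mobility = 4

Answer: B=6 W=4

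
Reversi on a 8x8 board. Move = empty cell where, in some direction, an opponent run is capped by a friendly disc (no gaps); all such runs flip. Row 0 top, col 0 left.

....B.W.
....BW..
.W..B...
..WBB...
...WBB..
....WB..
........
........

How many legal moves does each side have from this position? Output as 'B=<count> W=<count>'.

-- B to move --
(0,5): no bracket -> illegal
(0,7): no bracket -> illegal
(1,0): no bracket -> illegal
(1,1): no bracket -> illegal
(1,2): no bracket -> illegal
(1,6): flips 1 -> legal
(1,7): no bracket -> illegal
(2,0): no bracket -> illegal
(2,2): no bracket -> illegal
(2,3): no bracket -> illegal
(2,5): no bracket -> illegal
(2,6): flips 1 -> legal
(3,0): no bracket -> illegal
(3,1): flips 1 -> legal
(4,1): no bracket -> illegal
(4,2): flips 1 -> legal
(5,2): flips 1 -> legal
(5,3): flips 2 -> legal
(6,3): flips 1 -> legal
(6,4): flips 1 -> legal
(6,5): no bracket -> illegal
B mobility = 8
-- W to move --
(0,3): no bracket -> illegal
(0,5): no bracket -> illegal
(1,3): flips 1 -> legal
(2,2): no bracket -> illegal
(2,3): flips 1 -> legal
(2,5): flips 1 -> legal
(3,5): flips 2 -> legal
(3,6): flips 1 -> legal
(4,2): flips 2 -> legal
(4,6): flips 2 -> legal
(5,3): no bracket -> illegal
(5,6): flips 1 -> legal
(6,4): no bracket -> illegal
(6,5): no bracket -> illegal
(6,6): no bracket -> illegal
W mobility = 8

Answer: B=8 W=8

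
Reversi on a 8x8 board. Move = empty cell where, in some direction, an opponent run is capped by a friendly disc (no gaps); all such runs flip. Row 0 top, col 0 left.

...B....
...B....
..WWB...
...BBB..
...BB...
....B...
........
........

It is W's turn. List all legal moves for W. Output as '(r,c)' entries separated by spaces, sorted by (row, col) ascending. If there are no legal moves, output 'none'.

(0,2): no bracket -> illegal
(0,4): flips 1 -> legal
(1,2): no bracket -> illegal
(1,4): no bracket -> illegal
(1,5): no bracket -> illegal
(2,5): flips 1 -> legal
(2,6): no bracket -> illegal
(3,2): no bracket -> illegal
(3,6): no bracket -> illegal
(4,2): no bracket -> illegal
(4,5): flips 1 -> legal
(4,6): no bracket -> illegal
(5,2): no bracket -> illegal
(5,3): flips 2 -> legal
(5,5): flips 2 -> legal
(6,3): no bracket -> illegal
(6,4): no bracket -> illegal
(6,5): no bracket -> illegal

Answer: (0,4) (2,5) (4,5) (5,3) (5,5)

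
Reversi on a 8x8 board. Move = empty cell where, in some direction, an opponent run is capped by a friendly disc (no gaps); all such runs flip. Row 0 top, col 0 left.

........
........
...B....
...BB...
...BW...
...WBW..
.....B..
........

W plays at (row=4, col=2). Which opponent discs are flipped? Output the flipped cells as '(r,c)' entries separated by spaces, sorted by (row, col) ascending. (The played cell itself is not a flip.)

Dir NW: first cell '.' (not opp) -> no flip
Dir N: first cell '.' (not opp) -> no flip
Dir NE: opp run (3,3), next='.' -> no flip
Dir W: first cell '.' (not opp) -> no flip
Dir E: opp run (4,3) capped by W -> flip
Dir SW: first cell '.' (not opp) -> no flip
Dir S: first cell '.' (not opp) -> no flip
Dir SE: first cell 'W' (not opp) -> no flip

Answer: (4,3)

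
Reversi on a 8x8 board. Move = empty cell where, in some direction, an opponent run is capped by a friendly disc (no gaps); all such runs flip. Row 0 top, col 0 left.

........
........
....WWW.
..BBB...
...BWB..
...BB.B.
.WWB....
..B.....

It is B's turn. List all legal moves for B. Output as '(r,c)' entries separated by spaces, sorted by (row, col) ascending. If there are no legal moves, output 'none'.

Answer: (1,4) (1,5) (1,6) (3,5) (5,0) (5,2) (5,5) (6,0) (7,1)

Derivation:
(1,3): no bracket -> illegal
(1,4): flips 1 -> legal
(1,5): flips 1 -> legal
(1,6): flips 1 -> legal
(1,7): no bracket -> illegal
(2,3): no bracket -> illegal
(2,7): no bracket -> illegal
(3,5): flips 1 -> legal
(3,6): no bracket -> illegal
(3,7): no bracket -> illegal
(5,0): flips 1 -> legal
(5,1): no bracket -> illegal
(5,2): flips 1 -> legal
(5,5): flips 1 -> legal
(6,0): flips 2 -> legal
(7,0): no bracket -> illegal
(7,1): flips 1 -> legal
(7,3): no bracket -> illegal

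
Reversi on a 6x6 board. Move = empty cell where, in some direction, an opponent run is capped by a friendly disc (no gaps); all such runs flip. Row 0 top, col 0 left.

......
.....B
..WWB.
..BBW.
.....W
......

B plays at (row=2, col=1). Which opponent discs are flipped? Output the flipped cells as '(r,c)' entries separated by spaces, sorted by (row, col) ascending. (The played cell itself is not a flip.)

Dir NW: first cell '.' (not opp) -> no flip
Dir N: first cell '.' (not opp) -> no flip
Dir NE: first cell '.' (not opp) -> no flip
Dir W: first cell '.' (not opp) -> no flip
Dir E: opp run (2,2) (2,3) capped by B -> flip
Dir SW: first cell '.' (not opp) -> no flip
Dir S: first cell '.' (not opp) -> no flip
Dir SE: first cell 'B' (not opp) -> no flip

Answer: (2,2) (2,3)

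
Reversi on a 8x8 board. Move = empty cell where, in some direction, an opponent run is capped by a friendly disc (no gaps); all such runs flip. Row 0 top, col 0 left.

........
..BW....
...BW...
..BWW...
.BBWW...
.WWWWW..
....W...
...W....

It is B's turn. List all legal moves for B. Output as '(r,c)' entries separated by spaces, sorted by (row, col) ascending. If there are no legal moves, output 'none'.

Answer: (0,3) (1,4) (1,5) (2,5) (3,5) (4,5) (6,0) (6,1) (6,2) (6,3) (6,5) (7,5)

Derivation:
(0,2): no bracket -> illegal
(0,3): flips 1 -> legal
(0,4): no bracket -> illegal
(1,4): flips 1 -> legal
(1,5): flips 2 -> legal
(2,2): no bracket -> illegal
(2,5): flips 1 -> legal
(3,5): flips 2 -> legal
(4,0): no bracket -> illegal
(4,5): flips 3 -> legal
(4,6): no bracket -> illegal
(5,0): no bracket -> illegal
(5,6): no bracket -> illegal
(6,0): flips 1 -> legal
(6,1): flips 1 -> legal
(6,2): flips 1 -> legal
(6,3): flips 4 -> legal
(6,5): flips 2 -> legal
(6,6): no bracket -> illegal
(7,2): no bracket -> illegal
(7,4): no bracket -> illegal
(7,5): flips 2 -> legal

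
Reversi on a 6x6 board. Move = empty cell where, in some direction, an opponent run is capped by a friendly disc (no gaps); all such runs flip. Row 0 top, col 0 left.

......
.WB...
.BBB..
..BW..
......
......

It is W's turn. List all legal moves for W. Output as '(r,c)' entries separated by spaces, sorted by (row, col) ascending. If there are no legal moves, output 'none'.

Answer: (1,3) (3,1)

Derivation:
(0,1): no bracket -> illegal
(0,2): no bracket -> illegal
(0,3): no bracket -> illegal
(1,0): no bracket -> illegal
(1,3): flips 2 -> legal
(1,4): no bracket -> illegal
(2,0): no bracket -> illegal
(2,4): no bracket -> illegal
(3,0): no bracket -> illegal
(3,1): flips 2 -> legal
(3,4): no bracket -> illegal
(4,1): no bracket -> illegal
(4,2): no bracket -> illegal
(4,3): no bracket -> illegal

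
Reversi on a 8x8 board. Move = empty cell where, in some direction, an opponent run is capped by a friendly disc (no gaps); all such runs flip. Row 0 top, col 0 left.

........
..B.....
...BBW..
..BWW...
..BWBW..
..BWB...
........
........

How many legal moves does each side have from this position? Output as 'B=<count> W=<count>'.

-- B to move --
(1,4): no bracket -> illegal
(1,5): no bracket -> illegal
(1,6): flips 3 -> legal
(2,2): flips 1 -> legal
(2,6): flips 1 -> legal
(3,5): flips 2 -> legal
(3,6): flips 1 -> legal
(4,6): flips 1 -> legal
(5,5): no bracket -> illegal
(5,6): flips 2 -> legal
(6,2): flips 1 -> legal
(6,3): flips 3 -> legal
(6,4): flips 1 -> legal
B mobility = 10
-- W to move --
(0,1): flips 2 -> legal
(0,2): no bracket -> illegal
(0,3): no bracket -> illegal
(1,1): no bracket -> illegal
(1,3): flips 1 -> legal
(1,4): flips 1 -> legal
(1,5): flips 1 -> legal
(2,1): flips 1 -> legal
(2,2): flips 2 -> legal
(3,1): flips 2 -> legal
(3,5): flips 1 -> legal
(4,1): flips 1 -> legal
(5,1): flips 2 -> legal
(5,5): flips 2 -> legal
(6,1): flips 1 -> legal
(6,2): no bracket -> illegal
(6,3): flips 1 -> legal
(6,4): flips 2 -> legal
(6,5): flips 1 -> legal
W mobility = 15

Answer: B=10 W=15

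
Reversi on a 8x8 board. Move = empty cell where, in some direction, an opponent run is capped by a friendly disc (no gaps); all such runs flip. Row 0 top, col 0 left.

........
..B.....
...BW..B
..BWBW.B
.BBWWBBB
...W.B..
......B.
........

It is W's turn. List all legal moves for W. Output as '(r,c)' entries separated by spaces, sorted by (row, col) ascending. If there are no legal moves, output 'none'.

Answer: (1,3) (2,1) (2,2) (2,5) (3,1) (4,0) (5,1) (5,7) (6,5) (7,7)

Derivation:
(0,1): no bracket -> illegal
(0,2): no bracket -> illegal
(0,3): no bracket -> illegal
(1,1): no bracket -> illegal
(1,3): flips 1 -> legal
(1,4): no bracket -> illegal
(1,6): no bracket -> illegal
(1,7): no bracket -> illegal
(2,1): flips 1 -> legal
(2,2): flips 1 -> legal
(2,5): flips 1 -> legal
(2,6): no bracket -> illegal
(3,0): no bracket -> illegal
(3,1): flips 2 -> legal
(3,6): no bracket -> illegal
(4,0): flips 2 -> legal
(5,0): no bracket -> illegal
(5,1): flips 1 -> legal
(5,2): no bracket -> illegal
(5,4): no bracket -> illegal
(5,6): no bracket -> illegal
(5,7): flips 1 -> legal
(6,4): no bracket -> illegal
(6,5): flips 2 -> legal
(6,7): no bracket -> illegal
(7,5): no bracket -> illegal
(7,6): no bracket -> illegal
(7,7): flips 2 -> legal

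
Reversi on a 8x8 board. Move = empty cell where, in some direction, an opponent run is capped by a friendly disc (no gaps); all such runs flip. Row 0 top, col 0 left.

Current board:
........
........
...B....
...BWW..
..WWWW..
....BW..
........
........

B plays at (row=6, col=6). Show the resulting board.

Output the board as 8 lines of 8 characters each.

Place B at (6,6); scan 8 dirs for brackets.
Dir NW: opp run (5,5) (4,4) capped by B -> flip
Dir N: first cell '.' (not opp) -> no flip
Dir NE: first cell '.' (not opp) -> no flip
Dir W: first cell '.' (not opp) -> no flip
Dir E: first cell '.' (not opp) -> no flip
Dir SW: first cell '.' (not opp) -> no flip
Dir S: first cell '.' (not opp) -> no flip
Dir SE: first cell '.' (not opp) -> no flip
All flips: (4,4) (5,5)

Answer: ........
........
...B....
...BWW..
..WWBW..
....BB..
......B.
........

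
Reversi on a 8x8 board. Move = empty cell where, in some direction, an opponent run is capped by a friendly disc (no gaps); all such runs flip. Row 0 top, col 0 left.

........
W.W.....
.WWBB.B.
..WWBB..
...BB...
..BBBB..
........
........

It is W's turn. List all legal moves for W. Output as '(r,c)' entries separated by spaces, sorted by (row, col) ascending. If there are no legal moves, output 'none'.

Answer: (1,3) (1,4) (1,5) (2,5) (3,6) (4,5) (6,3) (6,5) (6,6)

Derivation:
(1,3): flips 1 -> legal
(1,4): flips 1 -> legal
(1,5): flips 1 -> legal
(1,6): no bracket -> illegal
(1,7): no bracket -> illegal
(2,5): flips 2 -> legal
(2,7): no bracket -> illegal
(3,6): flips 2 -> legal
(3,7): no bracket -> illegal
(4,1): no bracket -> illegal
(4,2): no bracket -> illegal
(4,5): flips 2 -> legal
(4,6): no bracket -> illegal
(5,1): no bracket -> illegal
(5,6): no bracket -> illegal
(6,1): no bracket -> illegal
(6,2): no bracket -> illegal
(6,3): flips 2 -> legal
(6,4): no bracket -> illegal
(6,5): flips 2 -> legal
(6,6): flips 2 -> legal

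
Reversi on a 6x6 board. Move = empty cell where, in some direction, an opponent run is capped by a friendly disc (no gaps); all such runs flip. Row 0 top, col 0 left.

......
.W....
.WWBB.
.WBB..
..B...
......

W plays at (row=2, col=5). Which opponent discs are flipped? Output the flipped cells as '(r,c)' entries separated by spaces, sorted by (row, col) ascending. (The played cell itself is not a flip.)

Answer: (2,3) (2,4)

Derivation:
Dir NW: first cell '.' (not opp) -> no flip
Dir N: first cell '.' (not opp) -> no flip
Dir NE: edge -> no flip
Dir W: opp run (2,4) (2,3) capped by W -> flip
Dir E: edge -> no flip
Dir SW: first cell '.' (not opp) -> no flip
Dir S: first cell '.' (not opp) -> no flip
Dir SE: edge -> no flip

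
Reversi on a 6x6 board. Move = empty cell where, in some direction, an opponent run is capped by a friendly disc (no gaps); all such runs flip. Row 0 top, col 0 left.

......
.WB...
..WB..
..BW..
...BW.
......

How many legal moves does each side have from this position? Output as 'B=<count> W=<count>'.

Answer: B=4 W=6

Derivation:
-- B to move --
(0,0): no bracket -> illegal
(0,1): no bracket -> illegal
(0,2): no bracket -> illegal
(1,0): flips 1 -> legal
(1,3): no bracket -> illegal
(2,0): no bracket -> illegal
(2,1): flips 1 -> legal
(2,4): no bracket -> illegal
(3,1): no bracket -> illegal
(3,4): flips 1 -> legal
(3,5): no bracket -> illegal
(4,2): no bracket -> illegal
(4,5): flips 1 -> legal
(5,3): no bracket -> illegal
(5,4): no bracket -> illegal
(5,5): no bracket -> illegal
B mobility = 4
-- W to move --
(0,1): no bracket -> illegal
(0,2): flips 1 -> legal
(0,3): no bracket -> illegal
(1,3): flips 2 -> legal
(1,4): no bracket -> illegal
(2,1): no bracket -> illegal
(2,4): flips 1 -> legal
(3,1): flips 1 -> legal
(3,4): no bracket -> illegal
(4,1): no bracket -> illegal
(4,2): flips 2 -> legal
(5,2): no bracket -> illegal
(5,3): flips 1 -> legal
(5,4): no bracket -> illegal
W mobility = 6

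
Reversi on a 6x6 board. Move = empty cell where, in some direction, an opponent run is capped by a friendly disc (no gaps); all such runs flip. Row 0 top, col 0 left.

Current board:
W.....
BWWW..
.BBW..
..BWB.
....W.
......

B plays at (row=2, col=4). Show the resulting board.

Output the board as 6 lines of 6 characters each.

Answer: W.....
BWWW..
.BBBB.
..BWB.
....W.
......

Derivation:
Place B at (2,4); scan 8 dirs for brackets.
Dir NW: opp run (1,3), next='.' -> no flip
Dir N: first cell '.' (not opp) -> no flip
Dir NE: first cell '.' (not opp) -> no flip
Dir W: opp run (2,3) capped by B -> flip
Dir E: first cell '.' (not opp) -> no flip
Dir SW: opp run (3,3), next='.' -> no flip
Dir S: first cell 'B' (not opp) -> no flip
Dir SE: first cell '.' (not opp) -> no flip
All flips: (2,3)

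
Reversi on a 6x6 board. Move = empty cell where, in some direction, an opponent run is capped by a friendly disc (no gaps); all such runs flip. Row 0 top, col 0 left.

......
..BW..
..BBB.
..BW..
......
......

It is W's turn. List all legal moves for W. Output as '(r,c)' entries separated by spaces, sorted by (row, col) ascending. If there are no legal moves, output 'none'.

(0,1): no bracket -> illegal
(0,2): no bracket -> illegal
(0,3): no bracket -> illegal
(1,1): flips 2 -> legal
(1,4): no bracket -> illegal
(1,5): flips 1 -> legal
(2,1): no bracket -> illegal
(2,5): no bracket -> illegal
(3,1): flips 2 -> legal
(3,4): no bracket -> illegal
(3,5): flips 1 -> legal
(4,1): no bracket -> illegal
(4,2): no bracket -> illegal
(4,3): no bracket -> illegal

Answer: (1,1) (1,5) (3,1) (3,5)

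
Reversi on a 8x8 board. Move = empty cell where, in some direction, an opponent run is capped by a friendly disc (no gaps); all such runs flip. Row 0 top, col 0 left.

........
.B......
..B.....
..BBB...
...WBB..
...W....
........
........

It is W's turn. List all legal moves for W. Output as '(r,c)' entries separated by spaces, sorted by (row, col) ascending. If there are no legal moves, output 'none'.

Answer: (2,1) (2,3) (2,5) (3,5) (4,6)

Derivation:
(0,0): no bracket -> illegal
(0,1): no bracket -> illegal
(0,2): no bracket -> illegal
(1,0): no bracket -> illegal
(1,2): no bracket -> illegal
(1,3): no bracket -> illegal
(2,0): no bracket -> illegal
(2,1): flips 1 -> legal
(2,3): flips 1 -> legal
(2,4): no bracket -> illegal
(2,5): flips 1 -> legal
(3,1): no bracket -> illegal
(3,5): flips 1 -> legal
(3,6): no bracket -> illegal
(4,1): no bracket -> illegal
(4,2): no bracket -> illegal
(4,6): flips 2 -> legal
(5,4): no bracket -> illegal
(5,5): no bracket -> illegal
(5,6): no bracket -> illegal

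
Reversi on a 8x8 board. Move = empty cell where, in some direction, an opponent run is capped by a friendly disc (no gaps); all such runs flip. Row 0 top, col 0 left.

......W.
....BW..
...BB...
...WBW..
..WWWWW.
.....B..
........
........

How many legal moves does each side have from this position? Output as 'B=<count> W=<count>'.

-- B to move --
(0,4): no bracket -> illegal
(0,5): no bracket -> illegal
(0,7): no bracket -> illegal
(1,6): flips 1 -> legal
(1,7): no bracket -> illegal
(2,2): flips 2 -> legal
(2,5): flips 2 -> legal
(2,6): no bracket -> illegal
(3,1): no bracket -> illegal
(3,2): flips 1 -> legal
(3,6): flips 1 -> legal
(3,7): flips 1 -> legal
(4,1): no bracket -> illegal
(4,7): no bracket -> illegal
(5,1): flips 2 -> legal
(5,2): flips 1 -> legal
(5,3): flips 2 -> legal
(5,4): flips 1 -> legal
(5,6): flips 1 -> legal
(5,7): flips 2 -> legal
B mobility = 12
-- W to move --
(0,3): no bracket -> illegal
(0,4): flips 3 -> legal
(0,5): no bracket -> illegal
(1,2): flips 2 -> legal
(1,3): flips 3 -> legal
(2,2): no bracket -> illegal
(2,5): flips 1 -> legal
(3,2): no bracket -> illegal
(5,4): no bracket -> illegal
(5,6): no bracket -> illegal
(6,4): flips 1 -> legal
(6,5): flips 1 -> legal
(6,6): flips 1 -> legal
W mobility = 7

Answer: B=12 W=7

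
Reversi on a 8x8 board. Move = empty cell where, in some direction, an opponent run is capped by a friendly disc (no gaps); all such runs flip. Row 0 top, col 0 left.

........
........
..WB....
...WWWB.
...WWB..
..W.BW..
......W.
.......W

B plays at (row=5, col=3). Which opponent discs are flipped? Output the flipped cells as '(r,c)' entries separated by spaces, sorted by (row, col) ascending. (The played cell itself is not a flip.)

Answer: (3,3) (4,3)

Derivation:
Dir NW: first cell '.' (not opp) -> no flip
Dir N: opp run (4,3) (3,3) capped by B -> flip
Dir NE: opp run (4,4) (3,5), next='.' -> no flip
Dir W: opp run (5,2), next='.' -> no flip
Dir E: first cell 'B' (not opp) -> no flip
Dir SW: first cell '.' (not opp) -> no flip
Dir S: first cell '.' (not opp) -> no flip
Dir SE: first cell '.' (not opp) -> no flip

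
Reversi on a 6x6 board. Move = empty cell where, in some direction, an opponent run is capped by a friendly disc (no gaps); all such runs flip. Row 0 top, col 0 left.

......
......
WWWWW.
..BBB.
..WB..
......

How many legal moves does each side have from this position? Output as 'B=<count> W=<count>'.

-- B to move --
(1,0): flips 1 -> legal
(1,1): flips 1 -> legal
(1,2): flips 2 -> legal
(1,3): flips 1 -> legal
(1,4): flips 2 -> legal
(1,5): flips 1 -> legal
(2,5): no bracket -> illegal
(3,0): no bracket -> illegal
(3,1): no bracket -> illegal
(3,5): no bracket -> illegal
(4,1): flips 1 -> legal
(5,1): flips 1 -> legal
(5,2): flips 1 -> legal
(5,3): no bracket -> illegal
B mobility = 9
-- W to move --
(2,5): no bracket -> illegal
(3,1): no bracket -> illegal
(3,5): no bracket -> illegal
(4,1): flips 1 -> legal
(4,4): flips 3 -> legal
(4,5): flips 1 -> legal
(5,2): no bracket -> illegal
(5,3): flips 2 -> legal
(5,4): flips 2 -> legal
W mobility = 5

Answer: B=9 W=5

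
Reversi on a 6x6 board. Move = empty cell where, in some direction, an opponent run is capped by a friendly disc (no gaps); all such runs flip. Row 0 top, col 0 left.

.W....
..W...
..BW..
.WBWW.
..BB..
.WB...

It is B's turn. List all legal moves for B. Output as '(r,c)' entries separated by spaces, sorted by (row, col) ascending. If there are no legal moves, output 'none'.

Answer: (0,2) (1,3) (1,4) (2,0) (2,4) (2,5) (3,0) (3,5) (4,0) (4,4) (5,0)

Derivation:
(0,0): no bracket -> illegal
(0,2): flips 1 -> legal
(0,3): no bracket -> illegal
(1,0): no bracket -> illegal
(1,1): no bracket -> illegal
(1,3): flips 2 -> legal
(1,4): flips 1 -> legal
(2,0): flips 1 -> legal
(2,1): no bracket -> illegal
(2,4): flips 2 -> legal
(2,5): flips 1 -> legal
(3,0): flips 1 -> legal
(3,5): flips 2 -> legal
(4,0): flips 1 -> legal
(4,1): no bracket -> illegal
(4,4): flips 1 -> legal
(4,5): no bracket -> illegal
(5,0): flips 1 -> legal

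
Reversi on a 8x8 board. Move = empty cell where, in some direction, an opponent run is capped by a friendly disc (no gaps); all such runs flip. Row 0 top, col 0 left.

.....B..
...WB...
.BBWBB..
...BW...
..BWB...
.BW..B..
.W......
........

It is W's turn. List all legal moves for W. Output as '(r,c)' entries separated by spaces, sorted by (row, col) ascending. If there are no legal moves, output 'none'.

Answer: (0,4) (1,5) (1,6) (2,0) (2,6) (3,1) (3,2) (3,5) (4,1) (4,5) (5,0) (5,4)

Derivation:
(0,3): no bracket -> illegal
(0,4): flips 2 -> legal
(0,6): no bracket -> illegal
(1,0): no bracket -> illegal
(1,1): no bracket -> illegal
(1,2): no bracket -> illegal
(1,5): flips 1 -> legal
(1,6): flips 1 -> legal
(2,0): flips 2 -> legal
(2,6): flips 2 -> legal
(3,0): no bracket -> illegal
(3,1): flips 1 -> legal
(3,2): flips 2 -> legal
(3,5): flips 1 -> legal
(3,6): no bracket -> illegal
(4,0): no bracket -> illegal
(4,1): flips 2 -> legal
(4,5): flips 1 -> legal
(4,6): no bracket -> illegal
(5,0): flips 1 -> legal
(5,3): no bracket -> illegal
(5,4): flips 1 -> legal
(5,6): no bracket -> illegal
(6,0): no bracket -> illegal
(6,2): no bracket -> illegal
(6,4): no bracket -> illegal
(6,5): no bracket -> illegal
(6,6): no bracket -> illegal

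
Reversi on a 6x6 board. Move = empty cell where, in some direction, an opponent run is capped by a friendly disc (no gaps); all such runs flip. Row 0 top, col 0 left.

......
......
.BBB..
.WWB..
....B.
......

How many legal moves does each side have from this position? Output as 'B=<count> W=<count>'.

-- B to move --
(2,0): no bracket -> illegal
(3,0): flips 2 -> legal
(4,0): flips 1 -> legal
(4,1): flips 2 -> legal
(4,2): flips 1 -> legal
(4,3): flips 1 -> legal
B mobility = 5
-- W to move --
(1,0): flips 1 -> legal
(1,1): flips 1 -> legal
(1,2): flips 1 -> legal
(1,3): flips 1 -> legal
(1,4): flips 1 -> legal
(2,0): no bracket -> illegal
(2,4): no bracket -> illegal
(3,0): no bracket -> illegal
(3,4): flips 1 -> legal
(3,5): no bracket -> illegal
(4,2): no bracket -> illegal
(4,3): no bracket -> illegal
(4,5): no bracket -> illegal
(5,3): no bracket -> illegal
(5,4): no bracket -> illegal
(5,5): no bracket -> illegal
W mobility = 6

Answer: B=5 W=6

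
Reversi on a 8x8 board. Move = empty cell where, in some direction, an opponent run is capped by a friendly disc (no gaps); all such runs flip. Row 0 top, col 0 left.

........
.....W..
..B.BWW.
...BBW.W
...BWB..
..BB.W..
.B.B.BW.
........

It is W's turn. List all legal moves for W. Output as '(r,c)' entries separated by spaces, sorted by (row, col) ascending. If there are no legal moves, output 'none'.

(1,1): flips 2 -> legal
(1,2): no bracket -> illegal
(1,3): flips 1 -> legal
(1,4): flips 2 -> legal
(2,1): no bracket -> illegal
(2,3): flips 1 -> legal
(3,1): no bracket -> illegal
(3,2): flips 2 -> legal
(3,6): no bracket -> illegal
(4,1): no bracket -> illegal
(4,2): flips 3 -> legal
(4,6): flips 1 -> legal
(5,0): no bracket -> illegal
(5,1): no bracket -> illegal
(5,4): no bracket -> illegal
(5,6): no bracket -> illegal
(6,0): no bracket -> illegal
(6,2): flips 1 -> legal
(6,4): flips 1 -> legal
(7,0): flips 4 -> legal
(7,1): no bracket -> illegal
(7,2): no bracket -> illegal
(7,3): no bracket -> illegal
(7,4): no bracket -> illegal
(7,5): flips 1 -> legal
(7,6): no bracket -> illegal

Answer: (1,1) (1,3) (1,4) (2,3) (3,2) (4,2) (4,6) (6,2) (6,4) (7,0) (7,5)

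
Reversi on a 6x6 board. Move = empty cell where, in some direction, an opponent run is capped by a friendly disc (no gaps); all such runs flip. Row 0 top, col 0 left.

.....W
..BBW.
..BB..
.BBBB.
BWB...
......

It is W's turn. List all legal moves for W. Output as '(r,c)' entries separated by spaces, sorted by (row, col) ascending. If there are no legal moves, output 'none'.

Answer: (1,1) (2,1) (4,3)

Derivation:
(0,1): no bracket -> illegal
(0,2): no bracket -> illegal
(0,3): no bracket -> illegal
(0,4): no bracket -> illegal
(1,1): flips 2 -> legal
(2,0): no bracket -> illegal
(2,1): flips 1 -> legal
(2,4): no bracket -> illegal
(2,5): no bracket -> illegal
(3,0): no bracket -> illegal
(3,5): no bracket -> illegal
(4,3): flips 1 -> legal
(4,4): no bracket -> illegal
(4,5): no bracket -> illegal
(5,0): no bracket -> illegal
(5,1): no bracket -> illegal
(5,2): no bracket -> illegal
(5,3): no bracket -> illegal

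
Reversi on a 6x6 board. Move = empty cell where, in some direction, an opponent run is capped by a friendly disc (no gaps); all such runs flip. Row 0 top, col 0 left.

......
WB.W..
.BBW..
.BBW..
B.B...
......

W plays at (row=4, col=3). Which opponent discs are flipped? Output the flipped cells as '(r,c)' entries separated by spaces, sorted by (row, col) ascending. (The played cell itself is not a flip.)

Dir NW: opp run (3,2) (2,1) capped by W -> flip
Dir N: first cell 'W' (not opp) -> no flip
Dir NE: first cell '.' (not opp) -> no flip
Dir W: opp run (4,2), next='.' -> no flip
Dir E: first cell '.' (not opp) -> no flip
Dir SW: first cell '.' (not opp) -> no flip
Dir S: first cell '.' (not opp) -> no flip
Dir SE: first cell '.' (not opp) -> no flip

Answer: (2,1) (3,2)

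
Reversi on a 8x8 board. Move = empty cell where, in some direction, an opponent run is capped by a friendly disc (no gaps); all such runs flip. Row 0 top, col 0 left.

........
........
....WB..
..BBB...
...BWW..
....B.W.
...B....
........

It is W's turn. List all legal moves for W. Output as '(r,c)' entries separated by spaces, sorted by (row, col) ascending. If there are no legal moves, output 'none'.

Answer: (2,2) (2,3) (2,6) (4,2) (6,4) (7,2)

Derivation:
(1,4): no bracket -> illegal
(1,5): no bracket -> illegal
(1,6): no bracket -> illegal
(2,1): no bracket -> illegal
(2,2): flips 1 -> legal
(2,3): flips 1 -> legal
(2,6): flips 1 -> legal
(3,1): no bracket -> illegal
(3,5): no bracket -> illegal
(3,6): no bracket -> illegal
(4,1): no bracket -> illegal
(4,2): flips 2 -> legal
(5,2): no bracket -> illegal
(5,3): no bracket -> illegal
(5,5): no bracket -> illegal
(6,2): no bracket -> illegal
(6,4): flips 1 -> legal
(6,5): no bracket -> illegal
(7,2): flips 2 -> legal
(7,3): no bracket -> illegal
(7,4): no bracket -> illegal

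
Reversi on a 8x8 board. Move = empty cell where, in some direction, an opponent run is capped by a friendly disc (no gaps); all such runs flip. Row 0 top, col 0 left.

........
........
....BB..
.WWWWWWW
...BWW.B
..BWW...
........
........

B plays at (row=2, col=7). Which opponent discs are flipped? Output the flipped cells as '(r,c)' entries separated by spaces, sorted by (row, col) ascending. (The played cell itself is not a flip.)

Answer: (3,7)

Derivation:
Dir NW: first cell '.' (not opp) -> no flip
Dir N: first cell '.' (not opp) -> no flip
Dir NE: edge -> no flip
Dir W: first cell '.' (not opp) -> no flip
Dir E: edge -> no flip
Dir SW: opp run (3,6) (4,5) (5,4), next='.' -> no flip
Dir S: opp run (3,7) capped by B -> flip
Dir SE: edge -> no flip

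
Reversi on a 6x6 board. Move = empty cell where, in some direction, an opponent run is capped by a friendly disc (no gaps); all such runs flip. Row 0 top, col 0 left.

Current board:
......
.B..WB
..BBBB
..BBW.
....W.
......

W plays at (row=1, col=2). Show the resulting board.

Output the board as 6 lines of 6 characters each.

Place W at (1,2); scan 8 dirs for brackets.
Dir NW: first cell '.' (not opp) -> no flip
Dir N: first cell '.' (not opp) -> no flip
Dir NE: first cell '.' (not opp) -> no flip
Dir W: opp run (1,1), next='.' -> no flip
Dir E: first cell '.' (not opp) -> no flip
Dir SW: first cell '.' (not opp) -> no flip
Dir S: opp run (2,2) (3,2), next='.' -> no flip
Dir SE: opp run (2,3) capped by W -> flip
All flips: (2,3)

Answer: ......
.BW.WB
..BWBB
..BBW.
....W.
......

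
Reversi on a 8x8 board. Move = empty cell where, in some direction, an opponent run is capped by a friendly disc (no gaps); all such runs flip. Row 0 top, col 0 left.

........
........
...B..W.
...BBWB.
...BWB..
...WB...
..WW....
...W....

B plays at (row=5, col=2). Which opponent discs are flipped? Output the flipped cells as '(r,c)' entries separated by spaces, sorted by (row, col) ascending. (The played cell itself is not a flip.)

Answer: (5,3)

Derivation:
Dir NW: first cell '.' (not opp) -> no flip
Dir N: first cell '.' (not opp) -> no flip
Dir NE: first cell 'B' (not opp) -> no flip
Dir W: first cell '.' (not opp) -> no flip
Dir E: opp run (5,3) capped by B -> flip
Dir SW: first cell '.' (not opp) -> no flip
Dir S: opp run (6,2), next='.' -> no flip
Dir SE: opp run (6,3), next='.' -> no flip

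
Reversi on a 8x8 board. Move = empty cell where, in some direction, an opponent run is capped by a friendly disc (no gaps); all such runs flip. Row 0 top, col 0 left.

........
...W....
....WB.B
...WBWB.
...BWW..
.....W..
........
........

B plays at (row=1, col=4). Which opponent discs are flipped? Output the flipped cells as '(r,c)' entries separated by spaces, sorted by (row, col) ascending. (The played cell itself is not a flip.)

Answer: (2,4)

Derivation:
Dir NW: first cell '.' (not opp) -> no flip
Dir N: first cell '.' (not opp) -> no flip
Dir NE: first cell '.' (not opp) -> no flip
Dir W: opp run (1,3), next='.' -> no flip
Dir E: first cell '.' (not opp) -> no flip
Dir SW: first cell '.' (not opp) -> no flip
Dir S: opp run (2,4) capped by B -> flip
Dir SE: first cell 'B' (not opp) -> no flip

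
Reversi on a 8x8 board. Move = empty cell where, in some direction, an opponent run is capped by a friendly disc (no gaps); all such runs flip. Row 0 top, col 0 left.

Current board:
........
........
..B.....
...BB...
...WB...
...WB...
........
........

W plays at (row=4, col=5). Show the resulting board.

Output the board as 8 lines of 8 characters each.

Answer: ........
........
..B.....
...BB...
...WWW..
...WB...
........
........

Derivation:
Place W at (4,5); scan 8 dirs for brackets.
Dir NW: opp run (3,4), next='.' -> no flip
Dir N: first cell '.' (not opp) -> no flip
Dir NE: first cell '.' (not opp) -> no flip
Dir W: opp run (4,4) capped by W -> flip
Dir E: first cell '.' (not opp) -> no flip
Dir SW: opp run (5,4), next='.' -> no flip
Dir S: first cell '.' (not opp) -> no flip
Dir SE: first cell '.' (not opp) -> no flip
All flips: (4,4)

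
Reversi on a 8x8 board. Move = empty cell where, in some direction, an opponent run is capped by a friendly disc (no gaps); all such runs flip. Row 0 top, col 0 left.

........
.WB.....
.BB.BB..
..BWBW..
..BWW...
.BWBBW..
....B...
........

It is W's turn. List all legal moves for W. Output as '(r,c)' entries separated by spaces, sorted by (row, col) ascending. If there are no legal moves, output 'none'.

(0,1): no bracket -> illegal
(0,2): flips 4 -> legal
(0,3): no bracket -> illegal
(1,0): flips 2 -> legal
(1,3): flips 2 -> legal
(1,4): flips 2 -> legal
(1,5): flips 2 -> legal
(1,6): flips 2 -> legal
(2,0): no bracket -> illegal
(2,3): no bracket -> illegal
(2,6): no bracket -> illegal
(3,0): no bracket -> illegal
(3,1): flips 2 -> legal
(3,6): no bracket -> illegal
(4,0): no bracket -> illegal
(4,1): flips 1 -> legal
(4,5): no bracket -> illegal
(5,0): flips 1 -> legal
(6,0): flips 2 -> legal
(6,1): no bracket -> illegal
(6,2): flips 1 -> legal
(6,3): flips 1 -> legal
(6,5): flips 1 -> legal
(7,3): flips 1 -> legal
(7,4): flips 2 -> legal
(7,5): no bracket -> illegal

Answer: (0,2) (1,0) (1,3) (1,4) (1,5) (1,6) (3,1) (4,1) (5,0) (6,0) (6,2) (6,3) (6,5) (7,3) (7,4)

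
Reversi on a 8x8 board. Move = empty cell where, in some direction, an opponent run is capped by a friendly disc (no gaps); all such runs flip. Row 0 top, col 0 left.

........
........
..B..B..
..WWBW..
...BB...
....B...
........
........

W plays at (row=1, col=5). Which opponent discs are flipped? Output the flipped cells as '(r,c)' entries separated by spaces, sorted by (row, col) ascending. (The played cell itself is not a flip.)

Answer: (2,5)

Derivation:
Dir NW: first cell '.' (not opp) -> no flip
Dir N: first cell '.' (not opp) -> no flip
Dir NE: first cell '.' (not opp) -> no flip
Dir W: first cell '.' (not opp) -> no flip
Dir E: first cell '.' (not opp) -> no flip
Dir SW: first cell '.' (not opp) -> no flip
Dir S: opp run (2,5) capped by W -> flip
Dir SE: first cell '.' (not opp) -> no flip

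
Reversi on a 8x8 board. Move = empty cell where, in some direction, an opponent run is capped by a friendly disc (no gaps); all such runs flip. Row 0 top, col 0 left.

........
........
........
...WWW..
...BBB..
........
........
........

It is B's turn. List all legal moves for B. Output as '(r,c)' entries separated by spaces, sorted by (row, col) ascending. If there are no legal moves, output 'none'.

(2,2): flips 1 -> legal
(2,3): flips 2 -> legal
(2,4): flips 1 -> legal
(2,5): flips 2 -> legal
(2,6): flips 1 -> legal
(3,2): no bracket -> illegal
(3,6): no bracket -> illegal
(4,2): no bracket -> illegal
(4,6): no bracket -> illegal

Answer: (2,2) (2,3) (2,4) (2,5) (2,6)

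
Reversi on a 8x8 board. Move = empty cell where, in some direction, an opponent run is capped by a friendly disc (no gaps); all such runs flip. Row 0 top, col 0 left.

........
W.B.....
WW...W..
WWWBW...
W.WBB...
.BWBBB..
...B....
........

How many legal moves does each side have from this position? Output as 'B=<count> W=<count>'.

-- B to move --
(0,0): no bracket -> illegal
(0,1): no bracket -> illegal
(1,1): no bracket -> illegal
(1,4): no bracket -> illegal
(1,5): no bracket -> illegal
(1,6): flips 2 -> legal
(2,2): no bracket -> illegal
(2,3): no bracket -> illegal
(2,4): flips 1 -> legal
(2,6): no bracket -> illegal
(3,5): flips 1 -> legal
(3,6): no bracket -> illegal
(4,1): flips 2 -> legal
(4,5): no bracket -> illegal
(5,0): no bracket -> illegal
(6,1): flips 1 -> legal
(6,2): no bracket -> illegal
B mobility = 5
-- W to move --
(0,1): no bracket -> illegal
(0,2): no bracket -> illegal
(0,3): flips 1 -> legal
(1,1): no bracket -> illegal
(1,3): no bracket -> illegal
(2,2): no bracket -> illegal
(2,3): no bracket -> illegal
(2,4): flips 1 -> legal
(3,5): no bracket -> illegal
(4,1): no bracket -> illegal
(4,5): flips 2 -> legal
(4,6): no bracket -> illegal
(5,0): flips 1 -> legal
(5,6): flips 3 -> legal
(6,0): flips 1 -> legal
(6,1): no bracket -> illegal
(6,2): flips 1 -> legal
(6,4): flips 3 -> legal
(6,5): flips 2 -> legal
(6,6): no bracket -> illegal
(7,2): no bracket -> illegal
(7,3): no bracket -> illegal
(7,4): flips 1 -> legal
W mobility = 10

Answer: B=5 W=10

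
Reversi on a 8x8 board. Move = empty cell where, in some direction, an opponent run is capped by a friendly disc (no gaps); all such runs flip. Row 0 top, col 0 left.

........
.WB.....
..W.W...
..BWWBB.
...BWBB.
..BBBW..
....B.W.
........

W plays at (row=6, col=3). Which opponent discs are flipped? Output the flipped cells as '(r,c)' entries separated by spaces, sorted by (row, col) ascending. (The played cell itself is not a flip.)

Answer: (4,3) (5,3)

Derivation:
Dir NW: opp run (5,2), next='.' -> no flip
Dir N: opp run (5,3) (4,3) capped by W -> flip
Dir NE: opp run (5,4) (4,5) (3,6), next='.' -> no flip
Dir W: first cell '.' (not opp) -> no flip
Dir E: opp run (6,4), next='.' -> no flip
Dir SW: first cell '.' (not opp) -> no flip
Dir S: first cell '.' (not opp) -> no flip
Dir SE: first cell '.' (not opp) -> no flip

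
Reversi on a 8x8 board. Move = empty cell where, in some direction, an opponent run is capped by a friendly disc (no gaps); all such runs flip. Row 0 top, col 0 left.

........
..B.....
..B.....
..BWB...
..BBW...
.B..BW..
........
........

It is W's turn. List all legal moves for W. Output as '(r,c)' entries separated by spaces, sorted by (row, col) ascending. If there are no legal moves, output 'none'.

(0,1): no bracket -> illegal
(0,2): no bracket -> illegal
(0,3): no bracket -> illegal
(1,1): flips 1 -> legal
(1,3): no bracket -> illegal
(2,1): no bracket -> illegal
(2,3): no bracket -> illegal
(2,4): flips 1 -> legal
(2,5): no bracket -> illegal
(3,1): flips 1 -> legal
(3,5): flips 1 -> legal
(4,0): no bracket -> illegal
(4,1): flips 2 -> legal
(4,5): no bracket -> illegal
(5,0): no bracket -> illegal
(5,2): no bracket -> illegal
(5,3): flips 2 -> legal
(6,0): flips 2 -> legal
(6,1): no bracket -> illegal
(6,2): no bracket -> illegal
(6,3): no bracket -> illegal
(6,4): flips 1 -> legal
(6,5): no bracket -> illegal

Answer: (1,1) (2,4) (3,1) (3,5) (4,1) (5,3) (6,0) (6,4)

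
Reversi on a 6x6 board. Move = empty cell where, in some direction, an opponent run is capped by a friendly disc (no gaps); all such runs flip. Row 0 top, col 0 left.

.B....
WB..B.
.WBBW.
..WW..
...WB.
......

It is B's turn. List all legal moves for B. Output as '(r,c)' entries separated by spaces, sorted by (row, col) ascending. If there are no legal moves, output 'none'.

(0,0): no bracket -> illegal
(1,2): no bracket -> illegal
(1,3): no bracket -> illegal
(1,5): no bracket -> illegal
(2,0): flips 1 -> legal
(2,5): flips 1 -> legal
(3,0): no bracket -> illegal
(3,1): flips 1 -> legal
(3,4): flips 1 -> legal
(3,5): no bracket -> illegal
(4,1): flips 1 -> legal
(4,2): flips 2 -> legal
(5,2): no bracket -> illegal
(5,3): flips 2 -> legal
(5,4): no bracket -> illegal

Answer: (2,0) (2,5) (3,1) (3,4) (4,1) (4,2) (5,3)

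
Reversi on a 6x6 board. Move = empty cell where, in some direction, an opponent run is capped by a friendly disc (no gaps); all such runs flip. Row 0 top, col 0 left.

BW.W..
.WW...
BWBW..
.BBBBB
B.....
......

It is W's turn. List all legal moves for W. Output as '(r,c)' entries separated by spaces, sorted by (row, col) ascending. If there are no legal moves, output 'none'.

Answer: (4,1) (4,2) (4,3) (4,4) (4,5)

Derivation:
(1,0): no bracket -> illegal
(1,3): no bracket -> illegal
(2,4): no bracket -> illegal
(2,5): no bracket -> illegal
(3,0): no bracket -> illegal
(4,1): flips 2 -> legal
(4,2): flips 2 -> legal
(4,3): flips 2 -> legal
(4,4): flips 2 -> legal
(4,5): flips 1 -> legal
(5,0): no bracket -> illegal
(5,1): no bracket -> illegal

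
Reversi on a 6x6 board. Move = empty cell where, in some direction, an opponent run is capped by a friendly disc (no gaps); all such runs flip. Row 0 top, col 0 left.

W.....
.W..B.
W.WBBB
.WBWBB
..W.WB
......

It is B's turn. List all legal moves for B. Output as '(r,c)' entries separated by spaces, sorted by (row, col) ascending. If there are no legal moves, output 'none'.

Answer: (1,2) (2,1) (3,0) (4,3) (5,1) (5,2) (5,3) (5,4)

Derivation:
(0,1): no bracket -> illegal
(0,2): no bracket -> illegal
(1,0): no bracket -> illegal
(1,2): flips 1 -> legal
(1,3): no bracket -> illegal
(2,1): flips 1 -> legal
(3,0): flips 1 -> legal
(4,0): no bracket -> illegal
(4,1): no bracket -> illegal
(4,3): flips 2 -> legal
(5,1): flips 2 -> legal
(5,2): flips 1 -> legal
(5,3): flips 1 -> legal
(5,4): flips 1 -> legal
(5,5): no bracket -> illegal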